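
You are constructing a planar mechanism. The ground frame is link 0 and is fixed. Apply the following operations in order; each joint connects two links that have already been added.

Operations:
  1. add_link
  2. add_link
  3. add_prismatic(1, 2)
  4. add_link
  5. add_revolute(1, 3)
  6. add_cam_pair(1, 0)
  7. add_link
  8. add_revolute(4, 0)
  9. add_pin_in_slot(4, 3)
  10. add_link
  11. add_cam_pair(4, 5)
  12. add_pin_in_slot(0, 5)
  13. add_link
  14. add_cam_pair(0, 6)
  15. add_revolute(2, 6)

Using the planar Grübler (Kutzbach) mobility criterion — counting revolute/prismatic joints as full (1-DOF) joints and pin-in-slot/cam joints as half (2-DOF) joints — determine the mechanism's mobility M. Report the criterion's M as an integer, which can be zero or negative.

M = 5

ground; <1,0,0>
#1 <2,0,0>
#2 <3,0,0>
P:1↔2 J1 <3,1,0>
#3 <4,1,0>
R:1↔3 J1 <4,2,0>
C:1↔0 J2 <4,2,1>
#4 <5,2,1>
R:4↔0 J1 <5,3,1>
PS:4↔3 J2 <5,3,2>
#5 <6,3,2>
C:4↔5 J2 <6,3,3>
PS:0↔5 J2 <6,3,4>
#6 <7,3,4>
C:0↔6 J2 <7,3,5>
R:2↔6 J1 <7,4,5>
3×6 − 2×4 − 1×5 = 5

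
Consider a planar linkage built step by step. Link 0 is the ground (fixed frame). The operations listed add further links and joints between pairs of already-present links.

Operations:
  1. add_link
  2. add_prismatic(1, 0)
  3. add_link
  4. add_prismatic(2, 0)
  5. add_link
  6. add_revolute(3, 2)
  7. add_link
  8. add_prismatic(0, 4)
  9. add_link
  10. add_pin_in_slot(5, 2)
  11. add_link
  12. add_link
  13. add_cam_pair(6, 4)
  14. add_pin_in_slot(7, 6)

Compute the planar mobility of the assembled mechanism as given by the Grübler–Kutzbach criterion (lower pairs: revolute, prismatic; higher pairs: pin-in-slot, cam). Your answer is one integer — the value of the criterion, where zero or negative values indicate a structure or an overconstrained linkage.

ground; <1,0,0>
#1 <2,0,0>
P:1↔0 J1 <2,1,0>
#2 <3,1,0>
P:2↔0 J1 <3,2,0>
#3 <4,2,0>
R:3↔2 J1 <4,3,0>
#4 <5,3,0>
P:0↔4 J1 <5,4,0>
#5 <6,4,0>
PS:5↔2 J2 <6,4,1>
#6 <7,4,1>
#7 <8,4,1>
C:6↔4 J2 <8,4,2>
PS:7↔6 J2 <8,4,3>
3×7 − 2×4 − 1×3 = 10

M = 10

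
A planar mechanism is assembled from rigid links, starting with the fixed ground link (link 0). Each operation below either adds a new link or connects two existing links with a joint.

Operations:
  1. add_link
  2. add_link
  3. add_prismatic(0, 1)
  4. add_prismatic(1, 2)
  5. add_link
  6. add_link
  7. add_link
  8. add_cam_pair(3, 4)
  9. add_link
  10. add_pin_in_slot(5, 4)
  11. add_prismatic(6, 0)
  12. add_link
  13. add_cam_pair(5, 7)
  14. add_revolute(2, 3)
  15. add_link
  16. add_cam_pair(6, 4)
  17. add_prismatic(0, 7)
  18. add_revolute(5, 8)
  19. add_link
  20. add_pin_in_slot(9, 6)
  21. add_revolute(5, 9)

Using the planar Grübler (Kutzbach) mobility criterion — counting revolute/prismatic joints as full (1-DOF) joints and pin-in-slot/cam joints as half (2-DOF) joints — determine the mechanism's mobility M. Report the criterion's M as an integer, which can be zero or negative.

link 0 = ground. State L|J1|J2 = 1|0|0
+link1  2|0|0
+link2  3|0|0
P(0,1) f=1→J1  3|1|0
P(1,2) f=1→J1  3|2|0
+link3  4|2|0
+link4  5|2|0
+link5  6|2|0
C(3,4) f=2→J2  6|2|1
+link6  7|2|1
PS(5,4) f=2→J2  7|2|2
P(6,0) f=1→J1  7|3|2
+link7  8|3|2
C(5,7) f=2→J2  8|3|3
R(2,3) f=1→J1  8|4|3
+link8  9|4|3
C(6,4) f=2→J2  9|4|4
P(0,7) f=1→J1  9|5|4
R(5,8) f=1→J1  9|6|4
+link9  10|6|4
PS(9,6) f=2→J2  10|6|5
R(5,9) f=1→J1  10|7|5
M = 3(10−1)−2·7−5 = 27−14−5 = 8

M = 8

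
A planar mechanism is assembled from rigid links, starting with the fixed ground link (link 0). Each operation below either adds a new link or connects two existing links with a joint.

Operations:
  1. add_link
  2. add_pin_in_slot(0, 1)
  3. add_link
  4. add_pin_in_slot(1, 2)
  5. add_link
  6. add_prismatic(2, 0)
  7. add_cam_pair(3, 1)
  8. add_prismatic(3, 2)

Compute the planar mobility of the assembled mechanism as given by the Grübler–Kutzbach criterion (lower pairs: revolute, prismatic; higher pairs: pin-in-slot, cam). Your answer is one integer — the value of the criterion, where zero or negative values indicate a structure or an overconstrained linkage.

M = 2

[1;0;0] (link 0 is ground)
L+ [2;0;0]
PS(0,1)∈J2 [2;0;1]
L+ [3;0;1]
PS(1,2)∈J2 [3;0;2]
L+ [4;0;2]
P(2,0)∈J1 [4;1;2]
C(3,1)∈J2 [4;1;3]
P(3,2)∈J1 [4;2;3]
mobility = 9 − 4 − 3 = 2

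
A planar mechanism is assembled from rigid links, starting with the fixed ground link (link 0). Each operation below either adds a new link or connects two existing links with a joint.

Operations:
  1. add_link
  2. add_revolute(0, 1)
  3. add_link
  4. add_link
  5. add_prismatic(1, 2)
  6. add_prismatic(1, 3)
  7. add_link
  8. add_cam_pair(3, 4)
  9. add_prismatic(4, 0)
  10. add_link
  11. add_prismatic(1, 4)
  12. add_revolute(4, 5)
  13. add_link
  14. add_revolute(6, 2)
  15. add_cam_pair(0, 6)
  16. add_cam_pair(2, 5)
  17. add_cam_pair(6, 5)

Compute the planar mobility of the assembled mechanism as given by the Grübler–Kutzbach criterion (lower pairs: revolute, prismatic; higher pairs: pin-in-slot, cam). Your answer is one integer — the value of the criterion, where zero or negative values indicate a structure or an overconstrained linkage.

M = 0

link 0 = ground. State L|J1|J2 = 1|0|0
+link1  2|0|0
R(0,1) f=1→J1  2|1|0
+link2  3|1|0
+link3  4|1|0
P(1,2) f=1→J1  4|2|0
P(1,3) f=1→J1  4|3|0
+link4  5|3|0
C(3,4) f=2→J2  5|3|1
P(4,0) f=1→J1  5|4|1
+link5  6|4|1
P(1,4) f=1→J1  6|5|1
R(4,5) f=1→J1  6|6|1
+link6  7|6|1
R(6,2) f=1→J1  7|7|1
C(0,6) f=2→J2  7|7|2
C(2,5) f=2→J2  7|7|3
C(6,5) f=2→J2  7|7|4
M = 3(7−1)−2·7−4 = 18−14−4 = 0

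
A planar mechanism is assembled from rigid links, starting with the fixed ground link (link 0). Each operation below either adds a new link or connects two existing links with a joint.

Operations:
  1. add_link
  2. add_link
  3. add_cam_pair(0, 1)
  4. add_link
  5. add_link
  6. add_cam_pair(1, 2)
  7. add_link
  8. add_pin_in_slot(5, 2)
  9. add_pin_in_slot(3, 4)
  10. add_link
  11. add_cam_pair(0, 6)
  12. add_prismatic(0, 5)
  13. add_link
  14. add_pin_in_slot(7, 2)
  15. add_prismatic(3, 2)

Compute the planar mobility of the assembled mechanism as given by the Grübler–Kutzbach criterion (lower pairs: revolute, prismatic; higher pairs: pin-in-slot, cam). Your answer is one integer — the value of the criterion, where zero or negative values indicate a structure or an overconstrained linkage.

[1;0;0] (link 0 is ground)
L+ [2;0;0]
L+ [3;0;0]
C(0,1)∈J2 [3;0;1]
L+ [4;0;1]
L+ [5;0;1]
C(1,2)∈J2 [5;0;2]
L+ [6;0;2]
PS(5,2)∈J2 [6;0;3]
PS(3,4)∈J2 [6;0;4]
L+ [7;0;4]
C(0,6)∈J2 [7;0;5]
P(0,5)∈J1 [7;1;5]
L+ [8;1;5]
PS(7,2)∈J2 [8;1;6]
P(3,2)∈J1 [8;2;6]
mobility = 21 − 4 − 6 = 11

M = 11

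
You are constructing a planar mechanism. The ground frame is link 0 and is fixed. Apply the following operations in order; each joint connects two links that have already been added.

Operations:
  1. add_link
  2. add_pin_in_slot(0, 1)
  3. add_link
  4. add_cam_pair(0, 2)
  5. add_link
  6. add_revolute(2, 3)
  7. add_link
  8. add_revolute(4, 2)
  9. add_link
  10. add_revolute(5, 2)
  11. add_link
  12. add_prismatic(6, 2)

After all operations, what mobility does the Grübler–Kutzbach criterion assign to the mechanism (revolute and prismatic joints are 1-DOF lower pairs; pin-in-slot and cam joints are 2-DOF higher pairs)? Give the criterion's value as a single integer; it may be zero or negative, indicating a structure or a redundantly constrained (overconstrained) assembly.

(L,J1,J2)=(1,0,0); link0 fixed
link1: (2,0,0)
PS 0-1 [J2]: (2,0,1)
link2: (3,0,1)
C 0-2 [J2]: (3,0,2)
link3: (4,0,2)
R 2-3 [J1]: (4,1,2)
link4: (5,1,2)
R 4-2 [J1]: (5,2,2)
link5: (6,2,2)
R 5-2 [J1]: (6,3,2)
link6: (7,3,2)
P 6-2 [J1]: (7,4,2)
Grübler: 3·6 − 2·4 − 2 = 8

M = 8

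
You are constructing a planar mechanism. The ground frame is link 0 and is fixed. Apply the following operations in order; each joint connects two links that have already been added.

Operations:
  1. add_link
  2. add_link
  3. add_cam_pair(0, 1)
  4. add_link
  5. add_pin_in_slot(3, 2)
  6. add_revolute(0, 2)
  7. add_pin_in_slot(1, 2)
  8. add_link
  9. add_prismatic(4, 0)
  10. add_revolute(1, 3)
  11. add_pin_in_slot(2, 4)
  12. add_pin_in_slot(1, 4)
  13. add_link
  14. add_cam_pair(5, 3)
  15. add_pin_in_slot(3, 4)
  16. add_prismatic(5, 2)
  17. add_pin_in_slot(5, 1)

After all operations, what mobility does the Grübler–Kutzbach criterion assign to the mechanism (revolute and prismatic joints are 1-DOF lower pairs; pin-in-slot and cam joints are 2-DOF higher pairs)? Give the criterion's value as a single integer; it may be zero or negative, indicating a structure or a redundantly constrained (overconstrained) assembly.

link 0 = ground. State L|J1|J2 = 1|0|0
+link1  2|0|0
+link2  3|0|0
C(0,1) f=2→J2  3|0|1
+link3  4|0|1
PS(3,2) f=2→J2  4|0|2
R(0,2) f=1→J1  4|1|2
PS(1,2) f=2→J2  4|1|3
+link4  5|1|3
P(4,0) f=1→J1  5|2|3
R(1,3) f=1→J1  5|3|3
PS(2,4) f=2→J2  5|3|4
PS(1,4) f=2→J2  5|3|5
+link5  6|3|5
C(5,3) f=2→J2  6|3|6
PS(3,4) f=2→J2  6|3|7
P(5,2) f=1→J1  6|4|7
PS(5,1) f=2→J2  6|4|8
M = 3(6−1)−2·4−8 = 15−8−8 = -1

M = -1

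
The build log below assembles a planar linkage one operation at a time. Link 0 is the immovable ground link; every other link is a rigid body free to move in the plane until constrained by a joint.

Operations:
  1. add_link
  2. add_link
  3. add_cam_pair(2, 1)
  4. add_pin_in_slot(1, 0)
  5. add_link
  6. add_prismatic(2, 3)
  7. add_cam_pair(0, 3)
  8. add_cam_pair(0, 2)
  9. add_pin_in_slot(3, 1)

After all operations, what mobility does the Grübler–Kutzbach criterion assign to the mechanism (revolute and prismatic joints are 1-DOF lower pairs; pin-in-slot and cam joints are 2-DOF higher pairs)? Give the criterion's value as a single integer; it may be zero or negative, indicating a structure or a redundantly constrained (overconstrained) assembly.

(L,J1,J2)=(1,0,0); link0 fixed
link1: (2,0,0)
link2: (3,0,0)
C 2-1 [J2]: (3,0,1)
PS 1-0 [J2]: (3,0,2)
link3: (4,0,2)
P 2-3 [J1]: (4,1,2)
C 0-3 [J2]: (4,1,3)
C 0-2 [J2]: (4,1,4)
PS 3-1 [J2]: (4,1,5)
Grübler: 3·3 − 2·1 − 5 = 2

M = 2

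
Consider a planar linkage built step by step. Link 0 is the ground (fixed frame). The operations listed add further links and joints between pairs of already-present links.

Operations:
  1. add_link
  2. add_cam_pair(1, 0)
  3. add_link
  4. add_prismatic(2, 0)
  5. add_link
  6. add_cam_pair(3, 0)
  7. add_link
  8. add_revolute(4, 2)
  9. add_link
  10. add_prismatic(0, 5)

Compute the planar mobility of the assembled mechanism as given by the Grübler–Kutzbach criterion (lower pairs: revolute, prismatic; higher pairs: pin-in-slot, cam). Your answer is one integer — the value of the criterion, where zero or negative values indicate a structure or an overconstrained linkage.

M = 7

L=1 J1=0 J2=0
add link → L=2 J1=0 J2=0
C@1,0 dof=2 J2 → L=2 J1=0 J2=1
add link → L=3 J1=0 J2=1
P@2,0 dof=1 J1 → L=3 J1=1 J2=1
add link → L=4 J1=1 J2=1
C@3,0 dof=2 J2 → L=4 J1=1 J2=2
add link → L=5 J1=1 J2=2
R@4,2 dof=1 J1 → L=5 J1=2 J2=2
add link → L=6 J1=2 J2=2
P@0,5 dof=1 J1 → L=6 J1=3 J2=2
M=3(L−1)−2J1−J2=3·5−2·3−2=7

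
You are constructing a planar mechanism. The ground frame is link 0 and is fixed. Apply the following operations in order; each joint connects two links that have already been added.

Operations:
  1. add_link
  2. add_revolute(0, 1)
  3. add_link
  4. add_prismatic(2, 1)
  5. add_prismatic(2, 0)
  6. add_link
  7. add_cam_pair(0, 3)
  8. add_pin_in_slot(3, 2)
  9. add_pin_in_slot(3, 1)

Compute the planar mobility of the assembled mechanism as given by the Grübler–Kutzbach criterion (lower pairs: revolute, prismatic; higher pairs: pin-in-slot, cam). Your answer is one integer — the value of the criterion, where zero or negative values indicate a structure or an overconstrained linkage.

M = 0

[1;0;0] (link 0 is ground)
L+ [2;0;0]
R(0,1)∈J1 [2;1;0]
L+ [3;1;0]
P(2,1)∈J1 [3;2;0]
P(2,0)∈J1 [3;3;0]
L+ [4;3;0]
C(0,3)∈J2 [4;3;1]
PS(3,2)∈J2 [4;3;2]
PS(3,1)∈J2 [4;3;3]
mobility = 9 − 6 − 3 = 0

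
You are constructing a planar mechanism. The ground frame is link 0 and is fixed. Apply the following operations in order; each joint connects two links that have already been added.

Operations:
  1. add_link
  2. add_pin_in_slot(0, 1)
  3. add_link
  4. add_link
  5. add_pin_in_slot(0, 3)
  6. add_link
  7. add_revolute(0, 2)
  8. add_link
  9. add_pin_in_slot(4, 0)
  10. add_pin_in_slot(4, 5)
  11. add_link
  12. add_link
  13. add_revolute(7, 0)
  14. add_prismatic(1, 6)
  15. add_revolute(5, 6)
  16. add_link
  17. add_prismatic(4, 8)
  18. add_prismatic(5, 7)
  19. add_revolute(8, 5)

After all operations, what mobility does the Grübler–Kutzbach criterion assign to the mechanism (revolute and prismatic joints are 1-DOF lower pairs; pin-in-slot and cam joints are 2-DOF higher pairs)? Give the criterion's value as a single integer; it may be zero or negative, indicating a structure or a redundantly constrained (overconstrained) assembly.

M = 6

[1;0;0] (link 0 is ground)
L+ [2;0;0]
PS(0,1)∈J2 [2;0;1]
L+ [3;0;1]
L+ [4;0;1]
PS(0,3)∈J2 [4;0;2]
L+ [5;0;2]
R(0,2)∈J1 [5;1;2]
L+ [6;1;2]
PS(4,0)∈J2 [6;1;3]
PS(4,5)∈J2 [6;1;4]
L+ [7;1;4]
L+ [8;1;4]
R(7,0)∈J1 [8;2;4]
P(1,6)∈J1 [8;3;4]
R(5,6)∈J1 [8;4;4]
L+ [9;4;4]
P(4,8)∈J1 [9;5;4]
P(5,7)∈J1 [9;6;4]
R(8,5)∈J1 [9;7;4]
mobility = 24 − 14 − 4 = 6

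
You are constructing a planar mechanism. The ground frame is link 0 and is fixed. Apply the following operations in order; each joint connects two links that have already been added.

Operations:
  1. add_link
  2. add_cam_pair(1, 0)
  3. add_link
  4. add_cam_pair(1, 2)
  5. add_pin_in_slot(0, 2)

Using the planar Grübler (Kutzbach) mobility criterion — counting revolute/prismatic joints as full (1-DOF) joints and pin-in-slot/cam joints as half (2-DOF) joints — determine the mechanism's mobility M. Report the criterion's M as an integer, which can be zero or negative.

ground; <1,0,0>
#1 <2,0,0>
C:1↔0 J2 <2,0,1>
#2 <3,0,1>
C:1↔2 J2 <3,0,2>
PS:0↔2 J2 <3,0,3>
3×2 − 2×0 − 1×3 = 3

M = 3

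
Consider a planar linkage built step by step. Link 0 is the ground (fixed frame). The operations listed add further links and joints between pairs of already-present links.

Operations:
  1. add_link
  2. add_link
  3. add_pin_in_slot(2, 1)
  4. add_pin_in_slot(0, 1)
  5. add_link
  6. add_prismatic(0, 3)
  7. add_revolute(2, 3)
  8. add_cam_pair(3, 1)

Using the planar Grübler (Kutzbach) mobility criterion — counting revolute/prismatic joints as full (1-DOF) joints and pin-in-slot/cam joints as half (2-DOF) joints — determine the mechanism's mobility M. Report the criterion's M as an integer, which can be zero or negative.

M = 2

ground; <1,0,0>
#1 <2,0,0>
#2 <3,0,0>
PS:2↔1 J2 <3,0,1>
PS:0↔1 J2 <3,0,2>
#3 <4,0,2>
P:0↔3 J1 <4,1,2>
R:2↔3 J1 <4,2,2>
C:3↔1 J2 <4,2,3>
3×3 − 2×2 − 1×3 = 2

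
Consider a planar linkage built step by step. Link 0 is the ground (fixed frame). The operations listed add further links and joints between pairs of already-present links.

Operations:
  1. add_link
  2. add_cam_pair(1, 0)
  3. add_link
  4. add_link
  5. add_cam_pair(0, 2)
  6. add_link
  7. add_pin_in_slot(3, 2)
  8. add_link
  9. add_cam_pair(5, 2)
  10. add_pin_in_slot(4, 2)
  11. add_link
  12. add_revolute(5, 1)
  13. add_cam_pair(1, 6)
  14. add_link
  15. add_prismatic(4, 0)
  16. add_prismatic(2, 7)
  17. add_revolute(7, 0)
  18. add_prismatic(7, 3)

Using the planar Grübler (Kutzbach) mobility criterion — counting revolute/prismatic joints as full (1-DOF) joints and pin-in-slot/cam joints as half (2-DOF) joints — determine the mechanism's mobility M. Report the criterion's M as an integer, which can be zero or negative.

M = 5

[1;0;0] (link 0 is ground)
L+ [2;0;0]
C(1,0)∈J2 [2;0;1]
L+ [3;0;1]
L+ [4;0;1]
C(0,2)∈J2 [4;0;2]
L+ [5;0;2]
PS(3,2)∈J2 [5;0;3]
L+ [6;0;3]
C(5,2)∈J2 [6;0;4]
PS(4,2)∈J2 [6;0;5]
L+ [7;0;5]
R(5,1)∈J1 [7;1;5]
C(1,6)∈J2 [7;1;6]
L+ [8;1;6]
P(4,0)∈J1 [8;2;6]
P(2,7)∈J1 [8;3;6]
R(7,0)∈J1 [8;4;6]
P(7,3)∈J1 [8;5;6]
mobility = 21 − 10 − 6 = 5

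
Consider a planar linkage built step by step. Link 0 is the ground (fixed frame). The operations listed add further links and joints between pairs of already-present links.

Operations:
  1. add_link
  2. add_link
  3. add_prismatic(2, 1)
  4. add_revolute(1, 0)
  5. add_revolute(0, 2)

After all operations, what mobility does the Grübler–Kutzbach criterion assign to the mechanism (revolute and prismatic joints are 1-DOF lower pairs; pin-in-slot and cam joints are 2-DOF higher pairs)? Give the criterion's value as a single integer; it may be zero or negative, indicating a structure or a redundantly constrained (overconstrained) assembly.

(L,J1,J2)=(1,0,0); link0 fixed
link1: (2,0,0)
link2: (3,0,0)
P 2-1 [J1]: (3,1,0)
R 1-0 [J1]: (3,2,0)
R 0-2 [J1]: (3,3,0)
Grübler: 3·2 − 2·3 − 0 = 0

M = 0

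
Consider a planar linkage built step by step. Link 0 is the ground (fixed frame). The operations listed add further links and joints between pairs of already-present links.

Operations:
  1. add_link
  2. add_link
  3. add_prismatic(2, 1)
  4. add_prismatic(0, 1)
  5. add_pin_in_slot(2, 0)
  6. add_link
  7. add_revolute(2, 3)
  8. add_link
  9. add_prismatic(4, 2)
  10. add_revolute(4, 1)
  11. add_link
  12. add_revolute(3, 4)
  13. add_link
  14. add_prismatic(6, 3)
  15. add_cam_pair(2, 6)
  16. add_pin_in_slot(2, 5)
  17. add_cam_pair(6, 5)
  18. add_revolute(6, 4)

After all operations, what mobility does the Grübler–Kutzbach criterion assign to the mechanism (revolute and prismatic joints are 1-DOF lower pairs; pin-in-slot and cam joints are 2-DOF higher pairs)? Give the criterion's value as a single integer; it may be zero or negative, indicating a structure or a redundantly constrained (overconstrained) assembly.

(L,J1,J2)=(1,0,0); link0 fixed
link1: (2,0,0)
link2: (3,0,0)
P 2-1 [J1]: (3,1,0)
P 0-1 [J1]: (3,2,0)
PS 2-0 [J2]: (3,2,1)
link3: (4,2,1)
R 2-3 [J1]: (4,3,1)
link4: (5,3,1)
P 4-2 [J1]: (5,4,1)
R 4-1 [J1]: (5,5,1)
link5: (6,5,1)
R 3-4 [J1]: (6,6,1)
link6: (7,6,1)
P 6-3 [J1]: (7,7,1)
C 2-6 [J2]: (7,7,2)
PS 2-5 [J2]: (7,7,3)
C 6-5 [J2]: (7,7,4)
R 6-4 [J1]: (7,8,4)
Grübler: 3·6 − 2·8 − 4 = -2

M = -2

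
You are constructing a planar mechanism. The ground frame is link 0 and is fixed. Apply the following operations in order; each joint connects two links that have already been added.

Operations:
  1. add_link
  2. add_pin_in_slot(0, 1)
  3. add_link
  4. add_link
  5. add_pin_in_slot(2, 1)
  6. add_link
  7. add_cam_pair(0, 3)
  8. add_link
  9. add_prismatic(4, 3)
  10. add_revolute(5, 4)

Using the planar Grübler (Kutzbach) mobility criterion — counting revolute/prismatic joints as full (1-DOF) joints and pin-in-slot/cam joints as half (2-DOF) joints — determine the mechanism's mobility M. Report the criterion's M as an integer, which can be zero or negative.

M = 8

[1;0;0] (link 0 is ground)
L+ [2;0;0]
PS(0,1)∈J2 [2;0;1]
L+ [3;0;1]
L+ [4;0;1]
PS(2,1)∈J2 [4;0;2]
L+ [5;0;2]
C(0,3)∈J2 [5;0;3]
L+ [6;0;3]
P(4,3)∈J1 [6;1;3]
R(5,4)∈J1 [6;2;3]
mobility = 15 − 4 − 3 = 8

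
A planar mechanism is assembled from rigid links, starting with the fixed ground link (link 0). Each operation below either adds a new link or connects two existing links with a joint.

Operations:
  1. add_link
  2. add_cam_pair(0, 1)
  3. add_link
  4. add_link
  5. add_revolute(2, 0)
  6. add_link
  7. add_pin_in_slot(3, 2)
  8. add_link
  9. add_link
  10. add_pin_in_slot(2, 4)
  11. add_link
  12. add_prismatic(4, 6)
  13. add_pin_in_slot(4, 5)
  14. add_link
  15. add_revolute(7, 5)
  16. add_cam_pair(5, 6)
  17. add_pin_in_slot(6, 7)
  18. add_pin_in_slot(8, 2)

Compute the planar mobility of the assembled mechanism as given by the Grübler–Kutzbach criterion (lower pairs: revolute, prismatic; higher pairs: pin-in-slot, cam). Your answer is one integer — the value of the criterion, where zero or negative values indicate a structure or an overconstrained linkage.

L=1 J1=0 J2=0
add link → L=2 J1=0 J2=0
C@0,1 dof=2 J2 → L=2 J1=0 J2=1
add link → L=3 J1=0 J2=1
add link → L=4 J1=0 J2=1
R@2,0 dof=1 J1 → L=4 J1=1 J2=1
add link → L=5 J1=1 J2=1
PS@3,2 dof=2 J2 → L=5 J1=1 J2=2
add link → L=6 J1=1 J2=2
add link → L=7 J1=1 J2=2
PS@2,4 dof=2 J2 → L=7 J1=1 J2=3
add link → L=8 J1=1 J2=3
P@4,6 dof=1 J1 → L=8 J1=2 J2=3
PS@4,5 dof=2 J2 → L=8 J1=2 J2=4
add link → L=9 J1=2 J2=4
R@7,5 dof=1 J1 → L=9 J1=3 J2=4
C@5,6 dof=2 J2 → L=9 J1=3 J2=5
PS@6,7 dof=2 J2 → L=9 J1=3 J2=6
PS@8,2 dof=2 J2 → L=9 J1=3 J2=7
M=3(L−1)−2J1−J2=3·8−2·3−7=11

M = 11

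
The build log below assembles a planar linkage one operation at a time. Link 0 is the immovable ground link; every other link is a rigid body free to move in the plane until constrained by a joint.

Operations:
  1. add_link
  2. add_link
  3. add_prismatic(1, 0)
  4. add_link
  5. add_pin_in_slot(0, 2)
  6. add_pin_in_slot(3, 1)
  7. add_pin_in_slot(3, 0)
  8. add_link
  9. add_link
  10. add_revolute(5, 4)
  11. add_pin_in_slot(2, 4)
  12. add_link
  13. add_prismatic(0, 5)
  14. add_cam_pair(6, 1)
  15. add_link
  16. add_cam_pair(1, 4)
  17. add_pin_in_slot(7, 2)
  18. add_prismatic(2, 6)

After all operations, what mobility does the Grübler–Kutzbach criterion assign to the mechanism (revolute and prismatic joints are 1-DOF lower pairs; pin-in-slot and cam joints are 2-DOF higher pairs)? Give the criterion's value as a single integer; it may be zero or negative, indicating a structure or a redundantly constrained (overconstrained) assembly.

M = 6

(L,J1,J2)=(1,0,0); link0 fixed
link1: (2,0,0)
link2: (3,0,0)
P 1-0 [J1]: (3,1,0)
link3: (4,1,0)
PS 0-2 [J2]: (4,1,1)
PS 3-1 [J2]: (4,1,2)
PS 3-0 [J2]: (4,1,3)
link4: (5,1,3)
link5: (6,1,3)
R 5-4 [J1]: (6,2,3)
PS 2-4 [J2]: (6,2,4)
link6: (7,2,4)
P 0-5 [J1]: (7,3,4)
C 6-1 [J2]: (7,3,5)
link7: (8,3,5)
C 1-4 [J2]: (8,3,6)
PS 7-2 [J2]: (8,3,7)
P 2-6 [J1]: (8,4,7)
Grübler: 3·7 − 2·4 − 7 = 6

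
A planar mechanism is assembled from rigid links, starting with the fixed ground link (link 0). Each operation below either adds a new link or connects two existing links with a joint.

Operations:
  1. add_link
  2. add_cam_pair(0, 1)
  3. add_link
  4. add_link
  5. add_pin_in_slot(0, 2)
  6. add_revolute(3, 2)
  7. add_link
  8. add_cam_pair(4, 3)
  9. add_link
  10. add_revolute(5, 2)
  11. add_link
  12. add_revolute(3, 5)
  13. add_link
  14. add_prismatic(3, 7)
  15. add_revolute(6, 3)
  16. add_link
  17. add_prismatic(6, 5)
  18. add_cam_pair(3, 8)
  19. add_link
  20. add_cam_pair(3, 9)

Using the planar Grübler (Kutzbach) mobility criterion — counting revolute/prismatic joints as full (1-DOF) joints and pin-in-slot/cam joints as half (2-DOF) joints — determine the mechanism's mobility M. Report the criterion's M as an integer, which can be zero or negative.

M = 10

link 0 = ground. State L|J1|J2 = 1|0|0
+link1  2|0|0
C(0,1) f=2→J2  2|0|1
+link2  3|0|1
+link3  4|0|1
PS(0,2) f=2→J2  4|0|2
R(3,2) f=1→J1  4|1|2
+link4  5|1|2
C(4,3) f=2→J2  5|1|3
+link5  6|1|3
R(5,2) f=1→J1  6|2|3
+link6  7|2|3
R(3,5) f=1→J1  7|3|3
+link7  8|3|3
P(3,7) f=1→J1  8|4|3
R(6,3) f=1→J1  8|5|3
+link8  9|5|3
P(6,5) f=1→J1  9|6|3
C(3,8) f=2→J2  9|6|4
+link9  10|6|4
C(3,9) f=2→J2  10|6|5
M = 3(10−1)−2·6−5 = 27−12−5 = 10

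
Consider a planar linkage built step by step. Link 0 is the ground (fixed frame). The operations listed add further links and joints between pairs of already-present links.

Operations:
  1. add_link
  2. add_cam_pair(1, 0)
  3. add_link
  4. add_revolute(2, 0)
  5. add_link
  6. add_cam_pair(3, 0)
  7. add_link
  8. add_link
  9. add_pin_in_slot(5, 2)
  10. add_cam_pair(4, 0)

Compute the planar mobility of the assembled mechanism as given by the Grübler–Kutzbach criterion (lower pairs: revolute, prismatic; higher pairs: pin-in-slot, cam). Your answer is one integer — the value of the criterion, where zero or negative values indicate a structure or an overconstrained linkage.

M = 9

L=1 J1=0 J2=0
add link → L=2 J1=0 J2=0
C@1,0 dof=2 J2 → L=2 J1=0 J2=1
add link → L=3 J1=0 J2=1
R@2,0 dof=1 J1 → L=3 J1=1 J2=1
add link → L=4 J1=1 J2=1
C@3,0 dof=2 J2 → L=4 J1=1 J2=2
add link → L=5 J1=1 J2=2
add link → L=6 J1=1 J2=2
PS@5,2 dof=2 J2 → L=6 J1=1 J2=3
C@4,0 dof=2 J2 → L=6 J1=1 J2=4
M=3(L−1)−2J1−J2=3·5−2·1−4=9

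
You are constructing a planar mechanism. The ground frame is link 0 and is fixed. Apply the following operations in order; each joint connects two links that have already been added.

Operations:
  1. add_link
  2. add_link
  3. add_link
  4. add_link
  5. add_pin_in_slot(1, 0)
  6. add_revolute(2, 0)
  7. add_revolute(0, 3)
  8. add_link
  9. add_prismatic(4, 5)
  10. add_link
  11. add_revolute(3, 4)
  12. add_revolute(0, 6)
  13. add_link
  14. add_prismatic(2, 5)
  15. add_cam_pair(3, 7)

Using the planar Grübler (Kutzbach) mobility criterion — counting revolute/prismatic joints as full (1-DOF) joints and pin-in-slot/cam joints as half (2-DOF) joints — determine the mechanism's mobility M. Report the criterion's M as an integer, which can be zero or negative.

M = 7

[1;0;0] (link 0 is ground)
L+ [2;0;0]
L+ [3;0;0]
L+ [4;0;0]
L+ [5;0;0]
PS(1,0)∈J2 [5;0;1]
R(2,0)∈J1 [5;1;1]
R(0,3)∈J1 [5;2;1]
L+ [6;2;1]
P(4,5)∈J1 [6;3;1]
L+ [7;3;1]
R(3,4)∈J1 [7;4;1]
R(0,6)∈J1 [7;5;1]
L+ [8;5;1]
P(2,5)∈J1 [8;6;1]
C(3,7)∈J2 [8;6;2]
mobility = 21 − 12 − 2 = 7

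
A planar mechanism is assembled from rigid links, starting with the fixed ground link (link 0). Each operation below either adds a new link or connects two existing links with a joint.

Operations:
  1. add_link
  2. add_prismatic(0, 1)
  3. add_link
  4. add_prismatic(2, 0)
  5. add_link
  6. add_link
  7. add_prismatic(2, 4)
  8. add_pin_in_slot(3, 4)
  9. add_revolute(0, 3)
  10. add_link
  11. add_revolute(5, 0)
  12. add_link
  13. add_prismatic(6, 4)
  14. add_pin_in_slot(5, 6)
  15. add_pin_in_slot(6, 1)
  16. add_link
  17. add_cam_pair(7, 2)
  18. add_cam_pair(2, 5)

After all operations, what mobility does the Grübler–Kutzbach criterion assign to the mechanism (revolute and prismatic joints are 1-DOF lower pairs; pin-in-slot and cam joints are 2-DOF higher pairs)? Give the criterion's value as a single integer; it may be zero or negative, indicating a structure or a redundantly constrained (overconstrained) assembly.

M = 4

(L,J1,J2)=(1,0,0); link0 fixed
link1: (2,0,0)
P 0-1 [J1]: (2,1,0)
link2: (3,1,0)
P 2-0 [J1]: (3,2,0)
link3: (4,2,0)
link4: (5,2,0)
P 2-4 [J1]: (5,3,0)
PS 3-4 [J2]: (5,3,1)
R 0-3 [J1]: (5,4,1)
link5: (6,4,1)
R 5-0 [J1]: (6,5,1)
link6: (7,5,1)
P 6-4 [J1]: (7,6,1)
PS 5-6 [J2]: (7,6,2)
PS 6-1 [J2]: (7,6,3)
link7: (8,6,3)
C 7-2 [J2]: (8,6,4)
C 2-5 [J2]: (8,6,5)
Grübler: 3·7 − 2·6 − 5 = 4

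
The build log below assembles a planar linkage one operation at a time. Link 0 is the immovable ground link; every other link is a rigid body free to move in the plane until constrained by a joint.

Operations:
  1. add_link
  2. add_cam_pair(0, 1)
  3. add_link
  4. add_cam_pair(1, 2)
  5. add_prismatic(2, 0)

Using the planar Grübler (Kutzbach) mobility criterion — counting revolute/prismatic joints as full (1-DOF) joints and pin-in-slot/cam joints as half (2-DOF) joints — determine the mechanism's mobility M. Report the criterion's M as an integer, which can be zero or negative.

M = 2

L=1 J1=0 J2=0
add link → L=2 J1=0 J2=0
C@0,1 dof=2 J2 → L=2 J1=0 J2=1
add link → L=3 J1=0 J2=1
C@1,2 dof=2 J2 → L=3 J1=0 J2=2
P@2,0 dof=1 J1 → L=3 J1=1 J2=2
M=3(L−1)−2J1−J2=3·2−2·1−2=2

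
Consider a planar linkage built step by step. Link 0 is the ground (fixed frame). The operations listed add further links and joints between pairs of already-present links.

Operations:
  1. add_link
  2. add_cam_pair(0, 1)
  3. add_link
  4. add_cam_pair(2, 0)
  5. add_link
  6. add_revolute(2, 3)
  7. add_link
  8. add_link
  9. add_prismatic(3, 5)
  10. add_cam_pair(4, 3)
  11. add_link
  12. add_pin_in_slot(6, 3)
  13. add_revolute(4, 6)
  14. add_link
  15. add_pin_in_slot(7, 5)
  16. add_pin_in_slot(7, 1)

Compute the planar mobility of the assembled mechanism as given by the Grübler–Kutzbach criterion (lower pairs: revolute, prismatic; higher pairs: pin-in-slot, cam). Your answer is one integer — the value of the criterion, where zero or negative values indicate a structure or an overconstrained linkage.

M = 9

link 0 = ground. State L|J1|J2 = 1|0|0
+link1  2|0|0
C(0,1) f=2→J2  2|0|1
+link2  3|0|1
C(2,0) f=2→J2  3|0|2
+link3  4|0|2
R(2,3) f=1→J1  4|1|2
+link4  5|1|2
+link5  6|1|2
P(3,5) f=1→J1  6|2|2
C(4,3) f=2→J2  6|2|3
+link6  7|2|3
PS(6,3) f=2→J2  7|2|4
R(4,6) f=1→J1  7|3|4
+link7  8|3|4
PS(7,5) f=2→J2  8|3|5
PS(7,1) f=2→J2  8|3|6
M = 3(8−1)−2·3−6 = 21−6−6 = 9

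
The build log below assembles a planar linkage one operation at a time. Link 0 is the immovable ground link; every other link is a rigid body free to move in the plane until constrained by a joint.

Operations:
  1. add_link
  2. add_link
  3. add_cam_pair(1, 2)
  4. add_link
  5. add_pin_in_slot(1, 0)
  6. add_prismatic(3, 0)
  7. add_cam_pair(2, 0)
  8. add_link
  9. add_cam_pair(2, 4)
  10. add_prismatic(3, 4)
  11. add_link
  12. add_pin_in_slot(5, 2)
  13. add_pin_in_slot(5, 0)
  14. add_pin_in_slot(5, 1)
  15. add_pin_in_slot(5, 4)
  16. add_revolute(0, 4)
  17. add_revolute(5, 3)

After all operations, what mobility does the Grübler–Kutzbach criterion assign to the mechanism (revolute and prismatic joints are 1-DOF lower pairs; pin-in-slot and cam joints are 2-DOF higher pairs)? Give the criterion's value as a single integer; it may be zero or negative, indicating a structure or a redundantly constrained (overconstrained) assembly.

ground; <1,0,0>
#1 <2,0,0>
#2 <3,0,0>
C:1↔2 J2 <3,0,1>
#3 <4,0,1>
PS:1↔0 J2 <4,0,2>
P:3↔0 J1 <4,1,2>
C:2↔0 J2 <4,1,3>
#4 <5,1,3>
C:2↔4 J2 <5,1,4>
P:3↔4 J1 <5,2,4>
#5 <6,2,4>
PS:5↔2 J2 <6,2,5>
PS:5↔0 J2 <6,2,6>
PS:5↔1 J2 <6,2,7>
PS:5↔4 J2 <6,2,8>
R:0↔4 J1 <6,3,8>
R:5↔3 J1 <6,4,8>
3×5 − 2×4 − 1×8 = -1

M = -1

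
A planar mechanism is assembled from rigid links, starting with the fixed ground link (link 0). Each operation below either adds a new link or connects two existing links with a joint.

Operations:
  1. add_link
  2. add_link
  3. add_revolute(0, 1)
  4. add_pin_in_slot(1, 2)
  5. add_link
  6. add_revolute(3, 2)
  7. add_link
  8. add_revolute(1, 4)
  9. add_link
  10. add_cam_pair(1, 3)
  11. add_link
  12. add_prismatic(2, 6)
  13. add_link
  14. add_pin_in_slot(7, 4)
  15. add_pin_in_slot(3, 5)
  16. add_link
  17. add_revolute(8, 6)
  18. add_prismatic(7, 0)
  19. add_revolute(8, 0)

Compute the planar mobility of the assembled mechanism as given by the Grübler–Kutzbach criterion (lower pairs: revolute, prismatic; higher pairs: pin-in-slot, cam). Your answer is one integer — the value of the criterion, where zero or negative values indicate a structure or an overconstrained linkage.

[1;0;0] (link 0 is ground)
L+ [2;0;0]
L+ [3;0;0]
R(0,1)∈J1 [3;1;0]
PS(1,2)∈J2 [3;1;1]
L+ [4;1;1]
R(3,2)∈J1 [4;2;1]
L+ [5;2;1]
R(1,4)∈J1 [5;3;1]
L+ [6;3;1]
C(1,3)∈J2 [6;3;2]
L+ [7;3;2]
P(2,6)∈J1 [7;4;2]
L+ [8;4;2]
PS(7,4)∈J2 [8;4;3]
PS(3,5)∈J2 [8;4;4]
L+ [9;4;4]
R(8,6)∈J1 [9;5;4]
P(7,0)∈J1 [9;6;4]
R(8,0)∈J1 [9;7;4]
mobility = 24 − 14 − 4 = 6

M = 6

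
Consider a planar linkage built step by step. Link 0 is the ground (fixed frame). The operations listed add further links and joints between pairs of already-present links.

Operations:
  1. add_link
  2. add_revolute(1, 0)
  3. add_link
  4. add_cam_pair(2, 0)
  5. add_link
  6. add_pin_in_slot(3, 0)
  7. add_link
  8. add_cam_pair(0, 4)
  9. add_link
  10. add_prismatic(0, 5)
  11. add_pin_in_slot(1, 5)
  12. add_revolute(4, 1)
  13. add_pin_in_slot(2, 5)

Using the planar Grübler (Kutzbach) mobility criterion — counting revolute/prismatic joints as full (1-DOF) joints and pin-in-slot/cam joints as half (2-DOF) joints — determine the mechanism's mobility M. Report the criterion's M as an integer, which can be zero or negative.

[1;0;0] (link 0 is ground)
L+ [2;0;0]
R(1,0)∈J1 [2;1;0]
L+ [3;1;0]
C(2,0)∈J2 [3;1;1]
L+ [4;1;1]
PS(3,0)∈J2 [4;1;2]
L+ [5;1;2]
C(0,4)∈J2 [5;1;3]
L+ [6;1;3]
P(0,5)∈J1 [6;2;3]
PS(1,5)∈J2 [6;2;4]
R(4,1)∈J1 [6;3;4]
PS(2,5)∈J2 [6;3;5]
mobility = 15 − 6 − 5 = 4

M = 4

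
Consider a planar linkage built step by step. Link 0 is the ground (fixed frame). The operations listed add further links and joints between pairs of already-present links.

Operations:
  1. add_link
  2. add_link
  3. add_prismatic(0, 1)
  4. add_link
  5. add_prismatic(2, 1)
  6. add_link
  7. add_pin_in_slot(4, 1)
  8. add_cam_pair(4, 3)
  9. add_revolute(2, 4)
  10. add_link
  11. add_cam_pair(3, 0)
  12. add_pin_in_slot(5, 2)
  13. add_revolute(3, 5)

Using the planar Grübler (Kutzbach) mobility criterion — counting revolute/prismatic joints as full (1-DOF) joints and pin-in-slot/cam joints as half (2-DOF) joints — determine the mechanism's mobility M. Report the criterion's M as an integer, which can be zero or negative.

[1;0;0] (link 0 is ground)
L+ [2;0;0]
L+ [3;0;0]
P(0,1)∈J1 [3;1;0]
L+ [4;1;0]
P(2,1)∈J1 [4;2;0]
L+ [5;2;0]
PS(4,1)∈J2 [5;2;1]
C(4,3)∈J2 [5;2;2]
R(2,4)∈J1 [5;3;2]
L+ [6;3;2]
C(3,0)∈J2 [6;3;3]
PS(5,2)∈J2 [6;3;4]
R(3,5)∈J1 [6;4;4]
mobility = 15 − 8 − 4 = 3

M = 3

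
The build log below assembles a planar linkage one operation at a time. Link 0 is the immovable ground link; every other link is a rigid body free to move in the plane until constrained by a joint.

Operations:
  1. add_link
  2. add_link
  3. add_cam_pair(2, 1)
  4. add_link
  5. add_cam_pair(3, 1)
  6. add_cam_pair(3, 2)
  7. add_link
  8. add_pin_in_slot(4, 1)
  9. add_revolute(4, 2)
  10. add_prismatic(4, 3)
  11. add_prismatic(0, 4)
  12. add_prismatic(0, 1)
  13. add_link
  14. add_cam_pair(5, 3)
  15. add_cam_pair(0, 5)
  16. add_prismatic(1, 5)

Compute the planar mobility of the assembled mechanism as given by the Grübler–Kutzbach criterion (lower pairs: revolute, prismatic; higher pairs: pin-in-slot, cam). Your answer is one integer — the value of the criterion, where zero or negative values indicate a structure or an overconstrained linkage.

ground; <1,0,0>
#1 <2,0,0>
#2 <3,0,0>
C:2↔1 J2 <3,0,1>
#3 <4,0,1>
C:3↔1 J2 <4,0,2>
C:3↔2 J2 <4,0,3>
#4 <5,0,3>
PS:4↔1 J2 <5,0,4>
R:4↔2 J1 <5,1,4>
P:4↔3 J1 <5,2,4>
P:0↔4 J1 <5,3,4>
P:0↔1 J1 <5,4,4>
#5 <6,4,4>
C:5↔3 J2 <6,4,5>
C:0↔5 J2 <6,4,6>
P:1↔5 J1 <6,5,6>
3×5 − 2×5 − 1×6 = -1

M = -1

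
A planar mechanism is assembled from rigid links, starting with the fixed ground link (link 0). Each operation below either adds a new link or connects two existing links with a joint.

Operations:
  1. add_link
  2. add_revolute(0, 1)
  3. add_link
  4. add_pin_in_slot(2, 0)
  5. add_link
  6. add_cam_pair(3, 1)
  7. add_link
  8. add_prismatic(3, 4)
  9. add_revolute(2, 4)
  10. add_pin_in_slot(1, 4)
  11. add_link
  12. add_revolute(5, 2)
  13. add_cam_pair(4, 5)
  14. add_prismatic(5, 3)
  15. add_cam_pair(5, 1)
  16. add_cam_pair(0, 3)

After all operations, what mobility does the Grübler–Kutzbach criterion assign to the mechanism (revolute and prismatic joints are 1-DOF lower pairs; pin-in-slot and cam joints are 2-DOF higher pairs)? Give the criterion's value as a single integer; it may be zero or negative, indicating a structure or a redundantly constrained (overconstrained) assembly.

L=1 J1=0 J2=0
add link → L=2 J1=0 J2=0
R@0,1 dof=1 J1 → L=2 J1=1 J2=0
add link → L=3 J1=1 J2=0
PS@2,0 dof=2 J2 → L=3 J1=1 J2=1
add link → L=4 J1=1 J2=1
C@3,1 dof=2 J2 → L=4 J1=1 J2=2
add link → L=5 J1=1 J2=2
P@3,4 dof=1 J1 → L=5 J1=2 J2=2
R@2,4 dof=1 J1 → L=5 J1=3 J2=2
PS@1,4 dof=2 J2 → L=5 J1=3 J2=3
add link → L=6 J1=3 J2=3
R@5,2 dof=1 J1 → L=6 J1=4 J2=3
C@4,5 dof=2 J2 → L=6 J1=4 J2=4
P@5,3 dof=1 J1 → L=6 J1=5 J2=4
C@5,1 dof=2 J2 → L=6 J1=5 J2=5
C@0,3 dof=2 J2 → L=6 J1=5 J2=6
M=3(L−1)−2J1−J2=3·5−2·5−6=-1

M = -1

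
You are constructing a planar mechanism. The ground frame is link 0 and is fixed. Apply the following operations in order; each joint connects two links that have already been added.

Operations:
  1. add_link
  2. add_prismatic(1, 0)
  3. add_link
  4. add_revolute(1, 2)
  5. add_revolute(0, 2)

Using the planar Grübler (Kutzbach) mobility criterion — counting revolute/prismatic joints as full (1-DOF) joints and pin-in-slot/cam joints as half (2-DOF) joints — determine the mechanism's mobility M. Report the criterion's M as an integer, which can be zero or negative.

M = 0

ground; <1,0,0>
#1 <2,0,0>
P:1↔0 J1 <2,1,0>
#2 <3,1,0>
R:1↔2 J1 <3,2,0>
R:0↔2 J1 <3,3,0>
3×2 − 2×3 − 1×0 = 0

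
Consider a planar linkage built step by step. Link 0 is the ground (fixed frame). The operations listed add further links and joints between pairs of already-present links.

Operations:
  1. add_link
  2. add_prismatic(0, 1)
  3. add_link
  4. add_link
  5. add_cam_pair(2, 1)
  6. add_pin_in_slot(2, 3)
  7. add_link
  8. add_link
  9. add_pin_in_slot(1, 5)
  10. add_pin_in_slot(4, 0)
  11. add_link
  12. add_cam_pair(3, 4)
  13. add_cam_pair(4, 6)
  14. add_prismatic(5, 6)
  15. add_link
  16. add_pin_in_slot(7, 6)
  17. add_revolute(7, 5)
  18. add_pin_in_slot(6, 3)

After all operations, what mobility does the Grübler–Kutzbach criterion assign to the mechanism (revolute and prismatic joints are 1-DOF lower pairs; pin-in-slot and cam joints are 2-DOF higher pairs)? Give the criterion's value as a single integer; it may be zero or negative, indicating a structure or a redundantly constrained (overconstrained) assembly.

M = 7

[1;0;0] (link 0 is ground)
L+ [2;0;0]
P(0,1)∈J1 [2;1;0]
L+ [3;1;0]
L+ [4;1;0]
C(2,1)∈J2 [4;1;1]
PS(2,3)∈J2 [4;1;2]
L+ [5;1;2]
L+ [6;1;2]
PS(1,5)∈J2 [6;1;3]
PS(4,0)∈J2 [6;1;4]
L+ [7;1;4]
C(3,4)∈J2 [7;1;5]
C(4,6)∈J2 [7;1;6]
P(5,6)∈J1 [7;2;6]
L+ [8;2;6]
PS(7,6)∈J2 [8;2;7]
R(7,5)∈J1 [8;3;7]
PS(6,3)∈J2 [8;3;8]
mobility = 21 − 6 − 8 = 7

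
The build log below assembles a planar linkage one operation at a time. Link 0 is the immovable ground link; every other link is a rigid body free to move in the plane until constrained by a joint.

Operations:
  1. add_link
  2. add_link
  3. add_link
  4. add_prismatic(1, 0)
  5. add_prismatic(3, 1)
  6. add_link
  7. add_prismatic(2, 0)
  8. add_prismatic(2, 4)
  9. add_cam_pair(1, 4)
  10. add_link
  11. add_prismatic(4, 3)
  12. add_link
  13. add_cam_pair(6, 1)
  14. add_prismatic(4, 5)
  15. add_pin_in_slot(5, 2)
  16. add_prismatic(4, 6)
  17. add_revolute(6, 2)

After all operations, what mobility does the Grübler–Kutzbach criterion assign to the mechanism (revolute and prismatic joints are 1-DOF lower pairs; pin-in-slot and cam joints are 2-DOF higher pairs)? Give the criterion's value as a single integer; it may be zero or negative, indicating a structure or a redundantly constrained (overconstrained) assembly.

M = -1

(L,J1,J2)=(1,0,0); link0 fixed
link1: (2,0,0)
link2: (3,0,0)
link3: (4,0,0)
P 1-0 [J1]: (4,1,0)
P 3-1 [J1]: (4,2,0)
link4: (5,2,0)
P 2-0 [J1]: (5,3,0)
P 2-4 [J1]: (5,4,0)
C 1-4 [J2]: (5,4,1)
link5: (6,4,1)
P 4-3 [J1]: (6,5,1)
link6: (7,5,1)
C 6-1 [J2]: (7,5,2)
P 4-5 [J1]: (7,6,2)
PS 5-2 [J2]: (7,6,3)
P 4-6 [J1]: (7,7,3)
R 6-2 [J1]: (7,8,3)
Grübler: 3·6 − 2·8 − 3 = -1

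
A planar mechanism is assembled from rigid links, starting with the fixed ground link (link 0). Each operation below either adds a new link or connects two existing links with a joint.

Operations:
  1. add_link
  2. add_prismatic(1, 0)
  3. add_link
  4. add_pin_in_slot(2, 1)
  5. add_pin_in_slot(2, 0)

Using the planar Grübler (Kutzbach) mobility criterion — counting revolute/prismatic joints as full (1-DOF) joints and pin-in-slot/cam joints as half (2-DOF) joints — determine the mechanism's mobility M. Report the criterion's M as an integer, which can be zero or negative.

(L,J1,J2)=(1,0,0); link0 fixed
link1: (2,0,0)
P 1-0 [J1]: (2,1,0)
link2: (3,1,0)
PS 2-1 [J2]: (3,1,1)
PS 2-0 [J2]: (3,1,2)
Grübler: 3·2 − 2·1 − 2 = 2

M = 2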